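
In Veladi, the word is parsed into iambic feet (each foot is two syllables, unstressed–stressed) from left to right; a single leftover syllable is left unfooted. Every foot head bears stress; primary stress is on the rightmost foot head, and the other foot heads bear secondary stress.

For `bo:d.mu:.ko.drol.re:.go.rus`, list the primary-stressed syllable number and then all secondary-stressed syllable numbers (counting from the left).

primary 6, secondary 2, 4

Parse left to right into iambic (σˈσ) feet: (bo:d.ˈmu:) (ko.ˈdrol) (re:.ˈgo) rus. Syllable 7 is left unfooted.
Foot heads (stressed positions): 2, 4, 6.
End Rule Rightmost: primary stress on the rightmost head = syllable 6.
Secondary stress on 2, 4: bo:d.ˌmu:.ko.ˌdrol.re:.ˈgo.rus.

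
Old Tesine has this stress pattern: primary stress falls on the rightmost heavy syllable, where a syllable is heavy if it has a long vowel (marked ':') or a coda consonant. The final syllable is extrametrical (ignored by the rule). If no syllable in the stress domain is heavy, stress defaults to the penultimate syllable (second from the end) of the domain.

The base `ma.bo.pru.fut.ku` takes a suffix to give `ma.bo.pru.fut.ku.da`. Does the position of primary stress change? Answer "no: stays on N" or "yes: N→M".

Base `ma.bo.pru.fut.ku` (5 syllables):
  The final syllable (5, ku) is extrametrical; the stress domain is syllables 1–4.
  Weights: 1 ma L, 2 bo L, 3 pru L, 4 fut H.
  Heavy syllables in the domain: 4. The rightmost is syllable 4 (fut).
  → primary stress on syllable 4.
Suffixed `ma.bo.pru.fut.ku.da` (6 syllables):
  The final syllable (6, da) is extrametrical; the stress domain is syllables 1–5.
  Weights: 1 ma L, 2 bo L, 3 pru L, 4 fut H, 5 ku L.
  Heavy syllables in the domain: 4. The rightmost is syllable 4 (fut).
  → primary stress on syllable 4.

no: stays on 4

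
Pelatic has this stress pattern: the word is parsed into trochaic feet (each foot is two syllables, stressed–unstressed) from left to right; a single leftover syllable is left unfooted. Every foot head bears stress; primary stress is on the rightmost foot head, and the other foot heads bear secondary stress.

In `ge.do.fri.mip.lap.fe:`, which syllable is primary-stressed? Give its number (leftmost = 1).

Parse left to right into trochaic (ˈσσ) feet: (ˈge.do) (ˈfri.mip) (ˈlap.fe:).
Foot heads (stressed positions): 1, 3, 5.
End Rule Rightmost: primary stress on the rightmost head = syllable 5.
Primary stress: syllable 5 → ge.do.fri.mip.ˈlap.fe:.

5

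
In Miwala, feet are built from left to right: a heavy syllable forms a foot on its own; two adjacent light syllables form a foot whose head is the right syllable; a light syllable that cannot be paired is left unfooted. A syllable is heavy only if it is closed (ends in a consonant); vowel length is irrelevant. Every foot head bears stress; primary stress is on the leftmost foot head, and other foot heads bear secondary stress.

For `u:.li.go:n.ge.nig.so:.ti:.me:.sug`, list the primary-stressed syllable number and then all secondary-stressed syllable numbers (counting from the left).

Weights: 1 u: L, 2 li L, 3 go:n H, 4 ge L, 5 nig H, 6 so: L, 7 ti: L, 8 me: L, 9 sug H.
Parse left to right (heavy = foot alone; LL = one foot; stranded L unfooted): (u:.ˈli) (ˈgo:n) ge (ˈnig) (so:.ˈti:) me: (ˈsug).
Foot heads: 2, 3, 5, 7, 9.
Primary stress on the leftmost head = syllable 2.
Secondary stress on 3, 5, 7, 9: u:.ˈli.ˌgo:n.ge.ˌnig.so:.ˌti:.me:.ˌsug.

primary 2, secondary 3, 5, 7, 9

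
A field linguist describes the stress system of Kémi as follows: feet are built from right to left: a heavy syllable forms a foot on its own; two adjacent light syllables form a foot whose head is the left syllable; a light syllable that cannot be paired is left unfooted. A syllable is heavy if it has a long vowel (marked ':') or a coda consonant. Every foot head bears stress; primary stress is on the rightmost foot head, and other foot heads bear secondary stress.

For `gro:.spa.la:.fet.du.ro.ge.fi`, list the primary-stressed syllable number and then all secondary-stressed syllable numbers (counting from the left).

Weights: 1 gro: H, 2 spa L, 3 la: H, 4 fet H, 5 du L, 6 ro L, 7 ge L, 8 fi L.
Parse right to left (heavy = foot alone; LL = one foot; stranded L unfooted): (ˈgro:) spa (ˈla:) (ˈfet) (ˈdu.ro) (ˈge.fi).
Foot heads: 1, 3, 4, 5, 7.
Primary stress on the rightmost head = syllable 7.
Secondary stress on 1, 3, 4, 5: ˌgro:.spa.ˌla:.ˌfet.ˌdu.ro.ˈge.fi.

primary 7, secondary 1, 3, 4, 5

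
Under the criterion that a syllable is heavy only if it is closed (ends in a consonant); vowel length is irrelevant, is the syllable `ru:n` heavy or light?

heavy

`ru:n`: long vowel, closed (coda /n/). Closed (coda /n/) → heavy.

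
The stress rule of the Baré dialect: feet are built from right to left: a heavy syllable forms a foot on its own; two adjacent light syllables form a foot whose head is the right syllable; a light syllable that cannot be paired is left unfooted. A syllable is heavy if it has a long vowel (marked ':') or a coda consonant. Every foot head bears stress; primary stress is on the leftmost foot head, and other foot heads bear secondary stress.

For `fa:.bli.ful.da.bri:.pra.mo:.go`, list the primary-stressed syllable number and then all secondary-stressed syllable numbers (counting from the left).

primary 1, secondary 3, 5, 7

Weights: 1 fa: H, 2 bli L, 3 ful H, 4 da L, 5 bri: H, 6 pra L, 7 mo: H, 8 go L.
Parse right to left (heavy = foot alone; LL = one foot; stranded L unfooted): (ˈfa:) bli (ˈful) da (ˈbri:) pra (ˈmo:) go.
Foot heads: 1, 3, 5, 7.
Primary stress on the leftmost head = syllable 1.
Secondary stress on 3, 5, 7: ˈfa:.bli.ˌful.da.ˌbri:.pra.ˌmo:.go.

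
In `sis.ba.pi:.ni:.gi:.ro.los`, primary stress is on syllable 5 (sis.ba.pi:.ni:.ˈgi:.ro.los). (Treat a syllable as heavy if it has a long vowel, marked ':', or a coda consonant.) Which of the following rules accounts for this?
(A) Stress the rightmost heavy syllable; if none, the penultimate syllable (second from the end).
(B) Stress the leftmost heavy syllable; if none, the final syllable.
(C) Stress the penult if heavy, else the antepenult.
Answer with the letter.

C

Rule A → syllable 7 (observed: 5).
Rule B → syllable 1 (observed: 5).
Rule C → syllable 5 ✓.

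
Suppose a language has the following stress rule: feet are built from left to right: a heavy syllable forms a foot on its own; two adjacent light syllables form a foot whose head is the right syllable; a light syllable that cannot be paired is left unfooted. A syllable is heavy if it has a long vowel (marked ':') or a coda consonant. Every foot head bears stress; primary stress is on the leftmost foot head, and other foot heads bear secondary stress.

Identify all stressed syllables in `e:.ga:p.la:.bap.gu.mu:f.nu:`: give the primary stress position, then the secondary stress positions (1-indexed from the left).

primary 1, secondary 2, 3, 4, 6, 7

Weights: 1 e: H, 2 ga:p H, 3 la: H, 4 bap H, 5 gu L, 6 mu:f H, 7 nu: H.
Parse left to right (heavy = foot alone; LL = one foot; stranded L unfooted): (ˈe:) (ˈga:p) (ˈla:) (ˈbap) gu (ˈmu:f) (ˈnu:).
Foot heads: 1, 2, 3, 4, 6, 7.
Primary stress on the leftmost head = syllable 1.
Secondary stress on 2, 3, 4, 6, 7: ˈe:.ˌga:p.ˌla:.ˌbap.gu.ˌmu:f.ˌnu:.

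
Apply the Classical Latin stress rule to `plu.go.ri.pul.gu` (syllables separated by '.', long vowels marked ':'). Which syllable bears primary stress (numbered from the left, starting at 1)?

Classical Latin: stress the penult if heavy (long vowel or closed), else the antepenult.
Weights: 3 ri L, 4 pul H, 5 gu L.
The penult (syllable 4, pul) is heavy, so it takes stress.
Stress on syllable 4: plu.go.ri.ˈpul.gu.

4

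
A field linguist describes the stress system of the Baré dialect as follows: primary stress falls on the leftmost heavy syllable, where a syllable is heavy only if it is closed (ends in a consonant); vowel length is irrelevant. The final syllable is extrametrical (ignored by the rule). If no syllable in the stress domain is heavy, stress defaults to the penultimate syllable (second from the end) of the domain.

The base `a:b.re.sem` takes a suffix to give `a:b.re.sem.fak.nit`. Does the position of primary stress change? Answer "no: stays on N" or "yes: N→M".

no: stays on 1

Base `a:b.re.sem` (3 syllables):
  The final syllable (3, sem) is extrametrical; the stress domain is syllables 1–2.
  Weights: 1 a:b H, 2 re L.
  Heavy syllables in the domain: 1. The leftmost is syllable 1 (a:b).
  → primary stress on syllable 1.
Suffixed `a:b.re.sem.fak.nit` (5 syllables):
  The final syllable (5, nit) is extrametrical; the stress domain is syllables 1–4.
  Weights: 1 a:b H, 2 re L, 3 sem H, 4 fak H.
  Heavy syllables in the domain: 1, 3, 4. The leftmost is syllable 1 (a:b).
  → primary stress on syllable 1.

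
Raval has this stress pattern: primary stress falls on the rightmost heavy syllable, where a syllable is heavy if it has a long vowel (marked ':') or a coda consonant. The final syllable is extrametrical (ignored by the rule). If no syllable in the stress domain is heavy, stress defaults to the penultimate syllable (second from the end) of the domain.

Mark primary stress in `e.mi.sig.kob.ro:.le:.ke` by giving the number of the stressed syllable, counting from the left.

6

The final syllable (7, ke) is extrametrical; the stress domain is syllables 1–6.
Weights: 1 e L, 2 mi L, 3 sig H, 4 kob H, 5 ro: H, 6 le: H.
Heavy syllables in the domain: 3, 4, 5, 6. The rightmost is syllable 6 (le:).
Primary stress: syllable 6 → e.mi.sig.kob.ro:.ˈle:.ke.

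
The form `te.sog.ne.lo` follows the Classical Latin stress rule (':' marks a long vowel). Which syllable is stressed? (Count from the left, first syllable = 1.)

2

Classical Latin: stress the penult if heavy (long vowel or closed), else the antepenult.
Weights: 2 sog H, 3 ne L, 4 lo L.
The penult (syllable 3, ne) is light, so stress falls on the antepenult (syllable 2, sog).
Stress on syllable 2: te.ˈsog.ne.lo.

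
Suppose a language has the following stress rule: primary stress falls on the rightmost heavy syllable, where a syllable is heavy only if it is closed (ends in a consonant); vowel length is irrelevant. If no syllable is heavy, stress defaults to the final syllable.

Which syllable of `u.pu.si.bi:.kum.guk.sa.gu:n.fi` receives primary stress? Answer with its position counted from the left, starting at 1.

Weights: 1 u L, 2 pu L, 3 si L, 4 bi: L, 5 kum H, 6 guk H, 7 sa L, 8 gu:n H, 9 fi L.
Heavy syllables in the domain: 5, 6, 8. The rightmost is syllable 8 (gu:n).
Primary stress: syllable 8 → u.pu.si.bi:.kum.guk.sa.ˈgu:n.fi.

8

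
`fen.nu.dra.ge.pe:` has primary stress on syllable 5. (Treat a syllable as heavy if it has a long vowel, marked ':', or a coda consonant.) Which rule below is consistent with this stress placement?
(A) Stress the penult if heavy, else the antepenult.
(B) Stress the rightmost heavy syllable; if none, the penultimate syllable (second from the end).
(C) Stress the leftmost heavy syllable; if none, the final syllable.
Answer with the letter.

Rule A → syllable 3 (observed: 5).
Rule B → syllable 5 ✓.
Rule C → syllable 1 (observed: 5).

B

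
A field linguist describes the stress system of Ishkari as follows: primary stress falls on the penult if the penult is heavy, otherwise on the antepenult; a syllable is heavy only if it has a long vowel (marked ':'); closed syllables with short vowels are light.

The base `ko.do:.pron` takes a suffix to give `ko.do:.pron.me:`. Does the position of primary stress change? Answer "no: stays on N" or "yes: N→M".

no: stays on 2

Base `ko.do:.pron` (3 syllables):
  Weights: 1 ko L, 2 do: H, 3 pron L.
  The penult (syllable 2, do:) is heavy, so it takes stress.
  → primary stress on syllable 2.
Suffixed `ko.do:.pron.me:` (4 syllables):
  Weights: 2 do: H, 3 pron L, 4 me: H.
  The penult (syllable 3, pron) is light, so stress falls on the antepenult (syllable 2, do:).
  → primary stress on syllable 2.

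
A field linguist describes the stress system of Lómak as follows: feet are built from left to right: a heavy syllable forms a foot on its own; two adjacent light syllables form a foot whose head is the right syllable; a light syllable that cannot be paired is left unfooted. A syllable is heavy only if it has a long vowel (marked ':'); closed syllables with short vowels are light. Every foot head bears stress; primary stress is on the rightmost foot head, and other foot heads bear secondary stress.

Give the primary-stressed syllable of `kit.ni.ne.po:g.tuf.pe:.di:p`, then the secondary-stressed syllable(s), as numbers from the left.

Weights: 1 kit L, 2 ni L, 3 ne L, 4 po:g H, 5 tuf L, 6 pe: H, 7 di:p H.
Parse left to right (heavy = foot alone; LL = one foot; stranded L unfooted): (kit.ˈni) ne (ˈpo:g) tuf (ˈpe:) (ˈdi:p).
Foot heads: 2, 4, 6, 7.
Primary stress on the rightmost head = syllable 7.
Secondary stress on 2, 4, 6: kit.ˌni.ne.ˌpo:g.tuf.ˌpe:.ˈdi:p.

primary 7, secondary 2, 4, 6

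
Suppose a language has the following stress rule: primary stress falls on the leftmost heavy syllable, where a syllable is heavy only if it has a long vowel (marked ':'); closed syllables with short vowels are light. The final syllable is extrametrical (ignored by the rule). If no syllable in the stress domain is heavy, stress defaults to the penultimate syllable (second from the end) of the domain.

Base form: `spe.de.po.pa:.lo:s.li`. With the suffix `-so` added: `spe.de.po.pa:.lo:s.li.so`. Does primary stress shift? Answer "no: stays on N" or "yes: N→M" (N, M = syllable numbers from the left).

no: stays on 4

Base `spe.de.po.pa:.lo:s.li` (6 syllables):
  The final syllable (6, li) is extrametrical; the stress domain is syllables 1–5.
  Weights: 1 spe L, 2 de L, 3 po L, 4 pa: H, 5 lo:s H.
  Heavy syllables in the domain: 4, 5. The leftmost is syllable 4 (pa:).
  → primary stress on syllable 4.
Suffixed `spe.de.po.pa:.lo:s.li.so` (7 syllables):
  The final syllable (7, so) is extrametrical; the stress domain is syllables 1–6.
  Weights: 1 spe L, 2 de L, 3 po L, 4 pa: H, 5 lo:s H, 6 li L.
  Heavy syllables in the domain: 4, 5. The leftmost is syllable 4 (pa:).
  → primary stress on syllable 4.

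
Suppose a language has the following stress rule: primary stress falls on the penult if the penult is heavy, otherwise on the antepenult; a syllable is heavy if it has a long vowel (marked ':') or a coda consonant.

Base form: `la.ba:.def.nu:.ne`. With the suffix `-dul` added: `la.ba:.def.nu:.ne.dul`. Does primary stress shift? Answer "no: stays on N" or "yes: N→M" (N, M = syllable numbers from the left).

no: stays on 4

Base `la.ba:.def.nu:.ne` (5 syllables):
  Weights: 3 def H, 4 nu: H, 5 ne L.
  The penult (syllable 4, nu:) is heavy, so it takes stress.
  → primary stress on syllable 4.
Suffixed `la.ba:.def.nu:.ne.dul` (6 syllables):
  Weights: 4 nu: H, 5 ne L, 6 dul H.
  The penult (syllable 5, ne) is light, so stress falls on the antepenult (syllable 4, nu:).
  → primary stress on syllable 4.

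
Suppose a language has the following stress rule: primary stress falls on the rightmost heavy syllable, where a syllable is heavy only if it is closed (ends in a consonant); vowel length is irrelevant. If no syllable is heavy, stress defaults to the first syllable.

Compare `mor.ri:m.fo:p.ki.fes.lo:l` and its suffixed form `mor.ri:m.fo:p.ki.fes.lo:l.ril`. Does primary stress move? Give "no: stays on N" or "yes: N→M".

Base `mor.ri:m.fo:p.ki.fes.lo:l` (6 syllables):
  Weights: 1 mor H, 2 ri:m H, 3 fo:p H, 4 ki L, 5 fes H, 6 lo:l H.
  Heavy syllables in the domain: 1, 2, 3, 5, 6. The rightmost is syllable 6 (lo:l).
  → primary stress on syllable 6.
Suffixed `mor.ri:m.fo:p.ki.fes.lo:l.ril` (7 syllables):
  Weights: 1 mor H, 2 ri:m H, 3 fo:p H, 4 ki L, 5 fes H, 6 lo:l H, 7 ril H.
  Heavy syllables in the domain: 1, 2, 3, 5, 6, 7. The rightmost is syllable 7 (ril).
  → primary stress on syllable 7.

yes: 6→7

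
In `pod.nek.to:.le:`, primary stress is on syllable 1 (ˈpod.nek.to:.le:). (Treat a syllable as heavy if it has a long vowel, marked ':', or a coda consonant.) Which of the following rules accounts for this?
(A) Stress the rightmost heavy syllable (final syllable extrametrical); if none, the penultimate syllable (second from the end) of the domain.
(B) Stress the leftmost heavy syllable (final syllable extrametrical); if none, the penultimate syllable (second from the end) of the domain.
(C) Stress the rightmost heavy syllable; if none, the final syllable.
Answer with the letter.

B

Rule A → syllable 3 (observed: 1).
Rule B → syllable 1 ✓.
Rule C → syllable 4 (observed: 1).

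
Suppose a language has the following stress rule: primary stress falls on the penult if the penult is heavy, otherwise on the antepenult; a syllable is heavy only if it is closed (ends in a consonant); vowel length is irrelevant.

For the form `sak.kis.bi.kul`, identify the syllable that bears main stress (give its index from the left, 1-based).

2

Weights: 2 kis H, 3 bi L, 4 kul H.
The penult (syllable 3, bi) is light, so stress falls on the antepenult (syllable 2, kis).
Primary stress: syllable 2 → sak.ˈkis.bi.kul.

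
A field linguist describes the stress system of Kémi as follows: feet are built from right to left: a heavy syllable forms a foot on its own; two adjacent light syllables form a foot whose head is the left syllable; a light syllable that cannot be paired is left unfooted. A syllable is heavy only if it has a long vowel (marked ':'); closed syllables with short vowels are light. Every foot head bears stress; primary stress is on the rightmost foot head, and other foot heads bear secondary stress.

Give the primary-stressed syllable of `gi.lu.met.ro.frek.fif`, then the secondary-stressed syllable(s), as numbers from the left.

Weights: 1 gi L, 2 lu L, 3 met L, 4 ro L, 5 frek L, 6 fif L.
Parse right to left (heavy = foot alone; LL = one foot; stranded L unfooted): (ˈgi.lu) (ˈmet.ro) (ˈfrek.fif).
Foot heads: 1, 3, 5.
Primary stress on the rightmost head = syllable 5.
Secondary stress on 1, 3: ˌgi.lu.ˌmet.ro.ˈfrek.fif.

primary 5, secondary 1, 3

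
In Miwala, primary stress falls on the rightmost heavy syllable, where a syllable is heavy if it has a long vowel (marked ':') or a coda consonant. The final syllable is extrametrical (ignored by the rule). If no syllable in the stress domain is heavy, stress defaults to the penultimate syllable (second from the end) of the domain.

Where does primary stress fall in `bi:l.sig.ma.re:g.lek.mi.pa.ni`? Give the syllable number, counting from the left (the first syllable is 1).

The final syllable (8, ni) is extrametrical; the stress domain is syllables 1–7.
Weights: 1 bi:l H, 2 sig H, 3 ma L, 4 re:g H, 5 lek H, 6 mi L, 7 pa L.
Heavy syllables in the domain: 1, 2, 4, 5. The rightmost is syllable 5 (lek).
Primary stress: syllable 5 → bi:l.sig.ma.re:g.ˈlek.mi.pa.ni.

5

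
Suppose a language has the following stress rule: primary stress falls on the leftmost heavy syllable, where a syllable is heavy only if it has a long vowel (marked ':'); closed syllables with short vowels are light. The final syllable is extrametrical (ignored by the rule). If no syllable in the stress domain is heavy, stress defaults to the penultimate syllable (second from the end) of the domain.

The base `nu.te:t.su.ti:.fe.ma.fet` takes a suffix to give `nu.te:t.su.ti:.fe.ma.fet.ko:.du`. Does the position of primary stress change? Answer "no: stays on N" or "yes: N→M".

Base `nu.te:t.su.ti:.fe.ma.fet` (7 syllables):
  The final syllable (7, fet) is extrametrical; the stress domain is syllables 1–6.
  Weights: 1 nu L, 2 te:t H, 3 su L, 4 ti: H, 5 fe L, 6 ma L.
  Heavy syllables in the domain: 2, 4. The leftmost is syllable 2 (te:t).
  → primary stress on syllable 2.
Suffixed `nu.te:t.su.ti:.fe.ma.fet.ko:.du` (9 syllables):
  The final syllable (9, du) is extrametrical; the stress domain is syllables 1–8.
  Weights: 1 nu L, 2 te:t H, 3 su L, 4 ti: H, 5 fe L, 6 ma L, 7 fet L, 8 ko: H.
  Heavy syllables in the domain: 2, 4, 8. The leftmost is syllable 2 (te:t).
  → primary stress on syllable 2.

no: stays on 2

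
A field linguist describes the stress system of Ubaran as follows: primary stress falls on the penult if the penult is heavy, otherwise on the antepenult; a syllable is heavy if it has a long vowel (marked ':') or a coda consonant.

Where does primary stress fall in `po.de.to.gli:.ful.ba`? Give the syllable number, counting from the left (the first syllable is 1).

5

Weights: 4 gli: H, 5 ful H, 6 ba L.
The penult (syllable 5, ful) is heavy, so it takes stress.
Primary stress: syllable 5 → po.de.to.gli:.ˈful.ba.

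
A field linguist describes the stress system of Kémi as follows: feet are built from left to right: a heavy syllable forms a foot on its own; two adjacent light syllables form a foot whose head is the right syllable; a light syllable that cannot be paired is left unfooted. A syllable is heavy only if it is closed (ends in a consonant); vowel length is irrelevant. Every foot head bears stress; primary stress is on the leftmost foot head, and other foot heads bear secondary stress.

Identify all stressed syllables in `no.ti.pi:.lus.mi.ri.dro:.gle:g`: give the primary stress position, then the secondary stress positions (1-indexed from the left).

Weights: 1 no L, 2 ti L, 3 pi: L, 4 lus H, 5 mi L, 6 ri L, 7 dro: L, 8 gle:g H.
Parse left to right (heavy = foot alone; LL = one foot; stranded L unfooted): (no.ˈti) pi: (ˈlus) (mi.ˈri) dro: (ˈgle:g).
Foot heads: 2, 4, 6, 8.
Primary stress on the leftmost head = syllable 2.
Secondary stress on 4, 6, 8: no.ˈti.pi:.ˌlus.mi.ˌri.dro:.ˌgle:g.

primary 2, secondary 4, 6, 8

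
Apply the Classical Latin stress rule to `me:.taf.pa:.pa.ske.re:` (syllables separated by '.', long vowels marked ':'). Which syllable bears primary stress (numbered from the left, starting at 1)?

4

Classical Latin: stress the penult if heavy (long vowel or closed), else the antepenult.
Weights: 4 pa L, 5 ske L, 6 re: H.
The penult (syllable 5, ske) is light, so stress falls on the antepenult (syllable 4, pa).
Stress on syllable 4: me:.taf.pa:.ˈpa.ske.re:.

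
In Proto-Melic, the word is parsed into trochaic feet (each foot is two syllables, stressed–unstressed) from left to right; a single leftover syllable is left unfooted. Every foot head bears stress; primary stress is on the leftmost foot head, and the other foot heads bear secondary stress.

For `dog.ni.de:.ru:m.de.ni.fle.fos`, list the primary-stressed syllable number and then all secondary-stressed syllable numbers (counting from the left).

Parse left to right into trochaic (ˈσσ) feet: (ˈdog.ni) (ˈde:.ru:m) (ˈde.ni) (ˈfle.fos).
Foot heads (stressed positions): 1, 3, 5, 7.
End Rule Leftmost: primary stress on the leftmost head = syllable 1.
Secondary stress on 3, 5, 7: ˈdog.ni.ˌde:.ru:m.ˌde.ni.ˌfle.fos.

primary 1, secondary 3, 5, 7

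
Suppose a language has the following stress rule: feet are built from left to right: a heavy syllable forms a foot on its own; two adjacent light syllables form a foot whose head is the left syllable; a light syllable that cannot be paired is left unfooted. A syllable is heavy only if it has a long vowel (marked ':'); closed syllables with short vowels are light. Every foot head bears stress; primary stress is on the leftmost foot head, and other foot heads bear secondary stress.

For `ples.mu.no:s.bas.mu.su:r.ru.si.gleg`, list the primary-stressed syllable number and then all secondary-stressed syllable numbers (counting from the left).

Weights: 1 ples L, 2 mu L, 3 no:s H, 4 bas L, 5 mu L, 6 su:r H, 7 ru L, 8 si L, 9 gleg L.
Parse left to right (heavy = foot alone; LL = one foot; stranded L unfooted): (ˈples.mu) (ˈno:s) (ˈbas.mu) (ˈsu:r) (ˈru.si) gleg.
Foot heads: 1, 3, 4, 6, 7.
Primary stress on the leftmost head = syllable 1.
Secondary stress on 3, 4, 6, 7: ˈples.mu.ˌno:s.ˌbas.mu.ˌsu:r.ˌru.si.gleg.

primary 1, secondary 3, 4, 6, 7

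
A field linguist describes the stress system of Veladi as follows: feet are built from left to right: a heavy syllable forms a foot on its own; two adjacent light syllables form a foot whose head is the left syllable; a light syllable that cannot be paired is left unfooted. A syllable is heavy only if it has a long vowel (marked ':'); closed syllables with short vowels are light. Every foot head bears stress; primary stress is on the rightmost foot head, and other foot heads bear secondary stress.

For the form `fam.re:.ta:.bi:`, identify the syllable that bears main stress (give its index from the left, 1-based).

Weights: 1 fam L, 2 re: H, 3 ta: H, 4 bi: H.
Parse left to right (heavy = foot alone; LL = one foot; stranded L unfooted): fam (ˈre:) (ˈta:) (ˈbi:).
Foot heads: 2, 3, 4.
Primary stress on the rightmost head = syllable 4.
Primary stress: syllable 4 → fam.re:.ta:.ˈbi:.

4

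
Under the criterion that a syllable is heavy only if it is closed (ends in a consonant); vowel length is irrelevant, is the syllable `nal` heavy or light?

heavy

`nal`: short vowel, closed (coda /l/). Closed (coda /l/) → heavy.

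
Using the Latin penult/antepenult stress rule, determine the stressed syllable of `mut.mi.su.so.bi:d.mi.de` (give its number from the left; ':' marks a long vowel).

Classical Latin: stress the penult if heavy (long vowel or closed), else the antepenult.
Weights: 5 bi:d H, 6 mi L, 7 de L.
The penult (syllable 6, mi) is light, so stress falls on the antepenult (syllable 5, bi:d).
Stress on syllable 5: mut.mi.su.so.ˈbi:d.mi.de.

5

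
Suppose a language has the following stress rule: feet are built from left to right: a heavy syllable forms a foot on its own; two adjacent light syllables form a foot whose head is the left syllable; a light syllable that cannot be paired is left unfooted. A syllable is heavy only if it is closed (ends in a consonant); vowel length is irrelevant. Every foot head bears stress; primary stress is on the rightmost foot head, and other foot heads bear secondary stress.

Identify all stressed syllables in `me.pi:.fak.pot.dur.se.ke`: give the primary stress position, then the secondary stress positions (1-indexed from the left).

primary 6, secondary 1, 3, 4, 5

Weights: 1 me L, 2 pi: L, 3 fak H, 4 pot H, 5 dur H, 6 se L, 7 ke L.
Parse left to right (heavy = foot alone; LL = one foot; stranded L unfooted): (ˈme.pi:) (ˈfak) (ˈpot) (ˈdur) (ˈse.ke).
Foot heads: 1, 3, 4, 5, 6.
Primary stress on the rightmost head = syllable 6.
Secondary stress on 1, 3, 4, 5: ˌme.pi:.ˌfak.ˌpot.ˌdur.ˈse.ke.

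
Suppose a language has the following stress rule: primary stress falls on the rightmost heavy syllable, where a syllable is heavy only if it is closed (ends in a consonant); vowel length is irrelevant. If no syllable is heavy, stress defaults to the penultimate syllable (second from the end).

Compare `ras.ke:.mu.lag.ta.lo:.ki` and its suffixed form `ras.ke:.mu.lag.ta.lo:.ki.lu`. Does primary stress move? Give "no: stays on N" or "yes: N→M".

Base `ras.ke:.mu.lag.ta.lo:.ki` (7 syllables):
  Weights: 1 ras H, 2 ke: L, 3 mu L, 4 lag H, 5 ta L, 6 lo: L, 7 ki L.
  Heavy syllables in the domain: 1, 4. The rightmost is syllable 4 (lag).
  → primary stress on syllable 4.
Suffixed `ras.ke:.mu.lag.ta.lo:.ki.lu` (8 syllables):
  Weights: 1 ras H, 2 ke: L, 3 mu L, 4 lag H, 5 ta L, 6 lo: L, 7 ki L, 8 lu L.
  Heavy syllables in the domain: 1, 4. The rightmost is syllable 4 (lag).
  → primary stress on syllable 4.

no: stays on 4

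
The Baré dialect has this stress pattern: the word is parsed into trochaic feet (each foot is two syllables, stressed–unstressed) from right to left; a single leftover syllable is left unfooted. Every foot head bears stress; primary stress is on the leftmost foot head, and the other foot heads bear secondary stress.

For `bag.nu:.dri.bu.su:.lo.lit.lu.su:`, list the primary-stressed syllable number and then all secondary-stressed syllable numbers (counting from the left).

Parse right to left into trochaic (ˈσσ) feet: bag (ˈnu:.dri) (ˈbu.su:) (ˈlo.lit) (ˈlu.su:). Syllable 1 is left unfooted.
Foot heads (stressed positions): 2, 4, 6, 8.
End Rule Leftmost: primary stress on the leftmost head = syllable 2.
Secondary stress on 4, 6, 8: bag.ˈnu:.dri.ˌbu.su:.ˌlo.lit.ˌlu.su:.

primary 2, secondary 4, 6, 8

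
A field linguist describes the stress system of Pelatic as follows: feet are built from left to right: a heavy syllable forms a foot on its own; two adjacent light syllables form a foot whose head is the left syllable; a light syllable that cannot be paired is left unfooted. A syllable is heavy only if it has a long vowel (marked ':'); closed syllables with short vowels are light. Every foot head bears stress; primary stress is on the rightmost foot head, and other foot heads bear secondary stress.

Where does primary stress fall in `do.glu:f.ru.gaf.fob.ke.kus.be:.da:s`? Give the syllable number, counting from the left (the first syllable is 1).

9

Weights: 1 do L, 2 glu:f H, 3 ru L, 4 gaf L, 5 fob L, 6 ke L, 7 kus L, 8 be: H, 9 da:s H.
Parse left to right (heavy = foot alone; LL = one foot; stranded L unfooted): do (ˈglu:f) (ˈru.gaf) (ˈfob.ke) kus (ˈbe:) (ˈda:s).
Foot heads: 2, 3, 5, 8, 9.
Primary stress on the rightmost head = syllable 9.
Primary stress: syllable 9 → do.glu:f.ru.gaf.fob.ke.kus.be:.ˈda:s.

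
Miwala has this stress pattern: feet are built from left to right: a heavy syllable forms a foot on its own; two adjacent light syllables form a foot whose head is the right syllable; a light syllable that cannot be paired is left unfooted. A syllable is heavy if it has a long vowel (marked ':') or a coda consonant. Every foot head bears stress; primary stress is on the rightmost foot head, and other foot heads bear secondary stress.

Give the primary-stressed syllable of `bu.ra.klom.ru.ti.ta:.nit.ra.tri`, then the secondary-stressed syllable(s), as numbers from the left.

primary 9, secondary 2, 3, 5, 6, 7

Weights: 1 bu L, 2 ra L, 3 klom H, 4 ru L, 5 ti L, 6 ta: H, 7 nit H, 8 ra L, 9 tri L.
Parse left to right (heavy = foot alone; LL = one foot; stranded L unfooted): (bu.ˈra) (ˈklom) (ru.ˈti) (ˈta:) (ˈnit) (ra.ˈtri).
Foot heads: 2, 3, 5, 6, 7, 9.
Primary stress on the rightmost head = syllable 9.
Secondary stress on 2, 3, 5, 6, 7: bu.ˌra.ˌklom.ru.ˌti.ˌta:.ˌnit.ra.ˈtri.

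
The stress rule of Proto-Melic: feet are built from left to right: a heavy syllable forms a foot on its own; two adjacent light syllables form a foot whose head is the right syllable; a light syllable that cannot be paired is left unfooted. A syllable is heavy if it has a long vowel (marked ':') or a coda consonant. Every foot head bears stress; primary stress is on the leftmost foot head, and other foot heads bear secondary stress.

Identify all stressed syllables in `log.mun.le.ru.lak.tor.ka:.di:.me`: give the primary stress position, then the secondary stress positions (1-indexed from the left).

Weights: 1 log H, 2 mun H, 3 le L, 4 ru L, 5 lak H, 6 tor H, 7 ka: H, 8 di: H, 9 me L.
Parse left to right (heavy = foot alone; LL = one foot; stranded L unfooted): (ˈlog) (ˈmun) (le.ˈru) (ˈlak) (ˈtor) (ˈka:) (ˈdi:) me.
Foot heads: 1, 2, 4, 5, 6, 7, 8.
Primary stress on the leftmost head = syllable 1.
Secondary stress on 2, 4, 5, 6, 7, 8: ˈlog.ˌmun.le.ˌru.ˌlak.ˌtor.ˌka:.ˌdi:.me.

primary 1, secondary 2, 4, 5, 6, 7, 8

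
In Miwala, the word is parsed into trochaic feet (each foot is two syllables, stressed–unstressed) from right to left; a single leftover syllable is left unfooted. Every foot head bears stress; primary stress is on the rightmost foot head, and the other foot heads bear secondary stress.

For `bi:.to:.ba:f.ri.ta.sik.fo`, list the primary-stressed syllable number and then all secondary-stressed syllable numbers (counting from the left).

Parse right to left into trochaic (ˈσσ) feet: bi: (ˈto:.ba:f) (ˈri.ta) (ˈsik.fo). Syllable 1 is left unfooted.
Foot heads (stressed positions): 2, 4, 6.
End Rule Rightmost: primary stress on the rightmost head = syllable 6.
Secondary stress on 2, 4: bi:.ˌto:.ba:f.ˌri.ta.ˈsik.fo.

primary 6, secondary 2, 4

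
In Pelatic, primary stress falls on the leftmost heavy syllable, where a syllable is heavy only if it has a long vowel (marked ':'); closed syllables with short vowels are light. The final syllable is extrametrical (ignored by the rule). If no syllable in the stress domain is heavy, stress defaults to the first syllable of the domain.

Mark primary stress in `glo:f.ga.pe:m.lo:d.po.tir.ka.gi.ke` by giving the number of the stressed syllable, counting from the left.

The final syllable (9, ke) is extrametrical; the stress domain is syllables 1–8.
Weights: 1 glo:f H, 2 ga L, 3 pe:m H, 4 lo:d H, 5 po L, 6 tir L, 7 ka L, 8 gi L.
Heavy syllables in the domain: 1, 3, 4. The leftmost is syllable 1 (glo:f).
Primary stress: syllable 1 → ˈglo:f.ga.pe:m.lo:d.po.tir.ka.gi.ke.

1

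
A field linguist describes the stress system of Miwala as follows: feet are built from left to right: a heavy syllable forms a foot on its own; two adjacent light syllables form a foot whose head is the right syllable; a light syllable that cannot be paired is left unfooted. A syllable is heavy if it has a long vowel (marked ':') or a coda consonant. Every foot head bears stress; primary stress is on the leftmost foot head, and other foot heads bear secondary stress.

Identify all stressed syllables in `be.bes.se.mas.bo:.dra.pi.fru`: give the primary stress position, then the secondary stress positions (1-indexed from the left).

Weights: 1 be L, 2 bes H, 3 se L, 4 mas H, 5 bo: H, 6 dra L, 7 pi L, 8 fru L.
Parse left to right (heavy = foot alone; LL = one foot; stranded L unfooted): be (ˈbes) se (ˈmas) (ˈbo:) (dra.ˈpi) fru.
Foot heads: 2, 4, 5, 7.
Primary stress on the leftmost head = syllable 2.
Secondary stress on 4, 5, 7: be.ˈbes.se.ˌmas.ˌbo:.dra.ˌpi.fru.

primary 2, secondary 4, 5, 7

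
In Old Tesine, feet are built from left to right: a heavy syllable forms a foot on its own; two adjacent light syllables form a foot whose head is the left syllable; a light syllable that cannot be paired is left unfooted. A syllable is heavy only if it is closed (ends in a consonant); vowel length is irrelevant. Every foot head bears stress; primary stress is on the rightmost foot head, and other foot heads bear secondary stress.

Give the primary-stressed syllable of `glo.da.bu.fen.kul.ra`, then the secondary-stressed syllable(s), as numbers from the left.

Weights: 1 glo L, 2 da L, 3 bu L, 4 fen H, 5 kul H, 6 ra L.
Parse left to right (heavy = foot alone; LL = one foot; stranded L unfooted): (ˈglo.da) bu (ˈfen) (ˈkul) ra.
Foot heads: 1, 4, 5.
Primary stress on the rightmost head = syllable 5.
Secondary stress on 1, 4: ˌglo.da.bu.ˌfen.ˈkul.ra.

primary 5, secondary 1, 4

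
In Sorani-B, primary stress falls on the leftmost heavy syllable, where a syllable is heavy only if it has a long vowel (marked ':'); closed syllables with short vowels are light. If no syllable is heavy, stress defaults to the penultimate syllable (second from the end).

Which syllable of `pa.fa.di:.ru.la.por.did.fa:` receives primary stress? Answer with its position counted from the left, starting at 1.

Weights: 1 pa L, 2 fa L, 3 di: H, 4 ru L, 5 la L, 6 por L, 7 did L, 8 fa: H.
Heavy syllables in the domain: 3, 8. The leftmost is syllable 3 (di:).
Primary stress: syllable 3 → pa.fa.ˈdi:.ru.la.por.did.fa:.

3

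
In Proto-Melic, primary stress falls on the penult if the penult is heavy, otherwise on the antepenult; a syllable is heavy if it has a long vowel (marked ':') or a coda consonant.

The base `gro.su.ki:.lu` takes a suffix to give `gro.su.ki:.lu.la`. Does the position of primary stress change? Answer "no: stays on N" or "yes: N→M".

Base `gro.su.ki:.lu` (4 syllables):
  Weights: 2 su L, 3 ki: H, 4 lu L.
  The penult (syllable 3, ki:) is heavy, so it takes stress.
  → primary stress on syllable 3.
Suffixed `gro.su.ki:.lu.la` (5 syllables):
  Weights: 3 ki: H, 4 lu L, 5 la L.
  The penult (syllable 4, lu) is light, so stress falls on the antepenult (syllable 3, ki:).
  → primary stress on syllable 3.

no: stays on 3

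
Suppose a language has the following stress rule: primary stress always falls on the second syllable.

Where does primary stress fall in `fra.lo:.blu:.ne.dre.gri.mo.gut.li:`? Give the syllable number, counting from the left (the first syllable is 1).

2

The word has 9 syllables; the second syllable is syllable 2 (lo:).
Primary stress: syllable 2 → fra.ˈlo:.blu:.ne.dre.gri.mo.gut.li:.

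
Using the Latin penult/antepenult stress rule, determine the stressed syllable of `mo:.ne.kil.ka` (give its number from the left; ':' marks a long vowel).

Classical Latin: stress the penult if heavy (long vowel or closed), else the antepenult.
Weights: 2 ne L, 3 kil H, 4 ka L.
The penult (syllable 3, kil) is heavy, so it takes stress.
Stress on syllable 3: mo:.ne.ˈkil.ka.

3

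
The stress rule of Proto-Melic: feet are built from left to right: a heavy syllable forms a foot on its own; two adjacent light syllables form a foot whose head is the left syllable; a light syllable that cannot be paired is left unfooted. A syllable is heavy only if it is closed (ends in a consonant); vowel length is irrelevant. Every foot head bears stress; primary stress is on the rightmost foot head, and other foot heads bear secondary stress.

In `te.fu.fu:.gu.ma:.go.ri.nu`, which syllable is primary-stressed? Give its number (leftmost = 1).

7

Weights: 1 te L, 2 fu L, 3 fu: L, 4 gu L, 5 ma: L, 6 go L, 7 ri L, 8 nu L.
Parse left to right (heavy = foot alone; LL = one foot; stranded L unfooted): (ˈte.fu) (ˈfu:.gu) (ˈma:.go) (ˈri.nu).
Foot heads: 1, 3, 5, 7.
Primary stress on the rightmost head = syllable 7.
Primary stress: syllable 7 → te.fu.fu:.gu.ma:.go.ˈri.nu.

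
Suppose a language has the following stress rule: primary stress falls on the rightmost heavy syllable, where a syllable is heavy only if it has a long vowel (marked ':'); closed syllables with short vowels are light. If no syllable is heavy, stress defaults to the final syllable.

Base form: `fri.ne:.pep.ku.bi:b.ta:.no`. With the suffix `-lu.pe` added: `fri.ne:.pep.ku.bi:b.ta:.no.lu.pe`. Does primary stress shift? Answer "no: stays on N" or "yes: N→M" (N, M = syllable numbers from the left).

Base `fri.ne:.pep.ku.bi:b.ta:.no` (7 syllables):
  Weights: 1 fri L, 2 ne: H, 3 pep L, 4 ku L, 5 bi:b H, 6 ta: H, 7 no L.
  Heavy syllables in the domain: 2, 5, 6. The rightmost is syllable 6 (ta:).
  → primary stress on syllable 6.
Suffixed `fri.ne:.pep.ku.bi:b.ta:.no.lu.pe` (9 syllables):
  Weights: 1 fri L, 2 ne: H, 3 pep L, 4 ku L, 5 bi:b H, 6 ta: H, 7 no L, 8 lu L, 9 pe L.
  Heavy syllables in the domain: 2, 5, 6. The rightmost is syllable 6 (ta:).
  → primary stress on syllable 6.

no: stays on 6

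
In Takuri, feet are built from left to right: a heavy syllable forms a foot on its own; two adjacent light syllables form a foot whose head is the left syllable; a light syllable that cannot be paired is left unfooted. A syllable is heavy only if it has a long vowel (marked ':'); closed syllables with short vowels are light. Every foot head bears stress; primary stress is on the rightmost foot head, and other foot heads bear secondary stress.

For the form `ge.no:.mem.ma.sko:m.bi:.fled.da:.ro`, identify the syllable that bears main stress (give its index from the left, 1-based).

Weights: 1 ge L, 2 no: H, 3 mem L, 4 ma L, 5 sko:m H, 6 bi: H, 7 fled L, 8 da: H, 9 ro L.
Parse left to right (heavy = foot alone; LL = one foot; stranded L unfooted): ge (ˈno:) (ˈmem.ma) (ˈsko:m) (ˈbi:) fled (ˈda:) ro.
Foot heads: 2, 3, 5, 6, 8.
Primary stress on the rightmost head = syllable 8.
Primary stress: syllable 8 → ge.no:.mem.ma.sko:m.bi:.fled.ˈda:.ro.

8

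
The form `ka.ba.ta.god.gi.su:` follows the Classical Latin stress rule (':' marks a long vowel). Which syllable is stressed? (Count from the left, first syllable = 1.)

Classical Latin: stress the penult if heavy (long vowel or closed), else the antepenult.
Weights: 4 god H, 5 gi L, 6 su: H.
The penult (syllable 5, gi) is light, so stress falls on the antepenult (syllable 4, god).
Stress on syllable 4: ka.ba.ta.ˈgod.gi.su:.

4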